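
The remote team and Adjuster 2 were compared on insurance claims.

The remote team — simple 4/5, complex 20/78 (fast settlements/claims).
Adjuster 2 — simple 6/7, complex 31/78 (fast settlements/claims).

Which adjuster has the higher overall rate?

Adjuster 2

Simple: the remote team 4/5 = 80.0%, Adjuster 2 6/7 = 85.7% → Adjuster 2
Complex: the remote team 20/78 = 25.6%, Adjuster 2 31/78 = 39.7% → Adjuster 2
Overall: the remote team 24/83 = 28.9%, Adjuster 2 37/85 = 43.5% → Adjuster 2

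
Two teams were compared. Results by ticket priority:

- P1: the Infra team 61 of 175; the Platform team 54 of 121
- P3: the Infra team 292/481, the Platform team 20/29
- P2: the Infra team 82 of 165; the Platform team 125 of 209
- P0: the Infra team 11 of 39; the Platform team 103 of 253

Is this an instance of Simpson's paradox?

Yes

P1: the Infra team 61/175 = 34.9%, the Platform team 54/121 = 44.6% → the Platform team
P3: the Infra team 292/481 = 60.7%, the Platform team 20/29 = 69.0% → the Platform team
P2: the Infra team 82/165 = 49.7%, the Platform team 125/209 = 59.8% → the Platform team
P0: the Infra team 11/39 = 28.2%, the Platform team 103/253 = 40.7% → the Platform team
Overall: the Infra team 446/860 = 51.9%, the Platform team 302/612 = 49.3% → the Infra team
The Platform team wins each ticket group but the Infra team wins overall — the comparison reverses. The Platform team's tickets skew toward P0, which has a lower base rate.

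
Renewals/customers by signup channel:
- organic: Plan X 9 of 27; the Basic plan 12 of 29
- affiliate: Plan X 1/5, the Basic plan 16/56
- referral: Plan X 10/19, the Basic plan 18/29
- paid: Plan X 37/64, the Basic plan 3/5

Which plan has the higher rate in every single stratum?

the Basic plan

Organic: Plan X 9/27 = 33.3%, the Basic plan 12/29 = 41.4% → the Basic plan
Affiliate: Plan X 1/5 = 20.0%, the Basic plan 16/56 = 28.6% → the Basic plan
Referral: Plan X 10/19 = 52.6%, the Basic plan 18/29 = 62.1% → the Basic plan
Paid: Plan X 37/64 = 57.8%, the Basic plan 3/5 = 60.0% → the Basic plan
The Basic plan has the higher rate in all 4 groups.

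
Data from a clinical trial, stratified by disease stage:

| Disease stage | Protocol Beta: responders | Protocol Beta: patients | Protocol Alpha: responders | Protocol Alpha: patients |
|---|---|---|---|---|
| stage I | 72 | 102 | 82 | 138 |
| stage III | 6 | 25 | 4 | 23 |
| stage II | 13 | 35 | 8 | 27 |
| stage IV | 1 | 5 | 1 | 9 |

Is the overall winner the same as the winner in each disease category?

Yes

Stage I: Protocol Beta 72/102 = 70.6%, Protocol Alpha 82/138 = 59.4% → Protocol Beta
Stage III: Protocol Beta 6/25 = 24.0%, Protocol Alpha 4/23 = 17.4% → Protocol Beta
Stage II: Protocol Beta 13/35 = 37.1%, Protocol Alpha 8/27 = 29.6% → Protocol Beta
Stage IV: Protocol Beta 1/5 = 20.0%, Protocol Alpha 1/9 = 11.1% → Protocol Beta
Overall: Protocol Beta 92/167 = 55.1%, Protocol Alpha 95/197 = 48.2% → Protocol Beta
Protocol Beta wins overall and in every disease group — no reversal.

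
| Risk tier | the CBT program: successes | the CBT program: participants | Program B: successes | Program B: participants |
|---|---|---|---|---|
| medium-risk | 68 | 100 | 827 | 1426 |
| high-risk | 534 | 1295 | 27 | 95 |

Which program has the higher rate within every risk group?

Medium-risk: the CBT program 68/100 = 68.0%, Program B 827/1426 = 58.0% → the CBT program
High-risk: the CBT program 534/1295 = 41.2%, Program B 27/95 = 28.4% → the CBT program
The CBT program has the higher rate in both groups.

the CBT program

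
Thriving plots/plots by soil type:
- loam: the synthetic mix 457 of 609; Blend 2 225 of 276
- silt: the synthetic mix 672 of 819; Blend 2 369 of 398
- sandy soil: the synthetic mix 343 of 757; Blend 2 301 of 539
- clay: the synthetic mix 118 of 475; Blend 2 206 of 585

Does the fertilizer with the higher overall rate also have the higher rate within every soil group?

Yes

Loam: the synthetic mix 457/609 = 75.0%, Blend 2 225/276 = 81.5% → Blend 2
Silt: the synthetic mix 672/819 = 82.1%, Blend 2 369/398 = 92.7% → Blend 2
Sandy soil: the synthetic mix 343/757 = 45.3%, Blend 2 301/539 = 55.8% → Blend 2
Clay: the synthetic mix 118/475 = 24.8%, Blend 2 206/585 = 35.2% → Blend 2
Overall: the synthetic mix 1590/2660 = 59.8%, Blend 2 1101/1798 = 61.2% → Blend 2
Blend 2 wins overall and in every soil group — no reversal.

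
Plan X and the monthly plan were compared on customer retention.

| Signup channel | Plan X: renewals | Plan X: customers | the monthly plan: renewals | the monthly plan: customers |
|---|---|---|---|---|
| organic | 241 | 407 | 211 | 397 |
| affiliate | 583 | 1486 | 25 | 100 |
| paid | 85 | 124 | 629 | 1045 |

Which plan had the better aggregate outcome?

the monthly plan

Organic: Plan X 241/407 = 59.2%, the monthly plan 211/397 = 53.1% → Plan X
Affiliate: Plan X 583/1486 = 39.2%, the monthly plan 25/100 = 25.0% → Plan X
Paid: Plan X 85/124 = 68.5%, the monthly plan 629/1045 = 60.2% → Plan X
Overall: Plan X 909/2017 = 45.1%, the monthly plan 865/1542 = 56.1% → the monthly plan
(Plan X wins every signup group but the monthly plan wins overall — Plan X's customers skew toward the low-rate affiliate group.)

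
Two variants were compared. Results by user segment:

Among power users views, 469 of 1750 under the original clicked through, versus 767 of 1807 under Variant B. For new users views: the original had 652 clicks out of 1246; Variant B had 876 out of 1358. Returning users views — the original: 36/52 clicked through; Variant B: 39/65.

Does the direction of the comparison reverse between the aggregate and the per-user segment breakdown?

No

Power users: the original 469/1750 = 26.8%, Variant B 767/1807 = 42.4% → Variant B
New users: the original 652/1246 = 52.3%, Variant B 876/1358 = 64.5% → Variant B
Returning users: the original 36/52 = 69.2%, Variant B 39/65 = 60.0% → the original
Overall: the original 1157/3048 = 38.0%, Variant B 1682/3230 = 52.1% → Variant B
Neither sweeps: the original wins 1 of 3 groups, Variant B wins 2. Variant B wins overall but not every group — no Simpson reversal.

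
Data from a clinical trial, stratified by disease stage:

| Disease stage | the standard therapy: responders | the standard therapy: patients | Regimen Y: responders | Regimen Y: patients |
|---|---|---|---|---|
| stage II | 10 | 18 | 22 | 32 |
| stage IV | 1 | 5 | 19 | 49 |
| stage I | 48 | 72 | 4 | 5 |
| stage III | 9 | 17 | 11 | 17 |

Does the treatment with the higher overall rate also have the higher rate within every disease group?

Stage II: the standard therapy 10/18 = 55.6%, Regimen Y 22/32 = 68.8% → Regimen Y
Stage IV: the standard therapy 1/5 = 20.0%, Regimen Y 19/49 = 38.8% → Regimen Y
Stage I: the standard therapy 48/72 = 66.7%, Regimen Y 4/5 = 80.0% → Regimen Y
Stage III: the standard therapy 9/17 = 52.9%, Regimen Y 11/17 = 64.7% → Regimen Y
Overall: the standard therapy 68/112 = 60.7%, Regimen Y 56/103 = 54.4% → the standard therapy
Regimen Y wins each disease group but the standard therapy wins overall — the comparison reverses. Regimen Y's patients skew toward stage IV, which has a lower base rate.

No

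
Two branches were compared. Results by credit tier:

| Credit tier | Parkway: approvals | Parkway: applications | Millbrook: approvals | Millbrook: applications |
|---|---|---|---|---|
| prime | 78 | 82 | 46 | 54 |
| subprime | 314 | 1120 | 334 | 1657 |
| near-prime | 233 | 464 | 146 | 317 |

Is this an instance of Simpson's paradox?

Prime: Parkway 78/82 = 95.1%, Millbrook 46/54 = 85.2% → Parkway
Subprime: Parkway 314/1120 = 28.0%, Millbrook 334/1657 = 20.2% → Parkway
Near-prime: Parkway 233/464 = 50.2%, Millbrook 146/317 = 46.1% → Parkway
Overall: Parkway 625/1666 = 37.5%, Millbrook 526/2028 = 25.9% → Parkway
Parkway wins overall and in every credit group — no reversal.

No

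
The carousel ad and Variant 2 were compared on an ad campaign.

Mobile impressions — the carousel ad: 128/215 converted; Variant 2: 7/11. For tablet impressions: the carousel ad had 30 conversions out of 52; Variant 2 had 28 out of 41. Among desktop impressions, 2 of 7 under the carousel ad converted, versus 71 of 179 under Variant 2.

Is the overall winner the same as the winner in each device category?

No

Mobile: the carousel ad 128/215 = 59.5%, Variant 2 7/11 = 63.6% → Variant 2
Tablet: the carousel ad 30/52 = 57.7%, Variant 2 28/41 = 68.3% → Variant 2
Desktop: the carousel ad 2/7 = 28.6%, Variant 2 71/179 = 39.7% → Variant 2
Overall: the carousel ad 160/274 = 58.4%, Variant 2 106/231 = 45.9% → the carousel ad
Variant 2 wins each device group but the carousel ad wins overall — the comparison reverses. Variant 2's impressions skew toward desktop, which has a lower base rate.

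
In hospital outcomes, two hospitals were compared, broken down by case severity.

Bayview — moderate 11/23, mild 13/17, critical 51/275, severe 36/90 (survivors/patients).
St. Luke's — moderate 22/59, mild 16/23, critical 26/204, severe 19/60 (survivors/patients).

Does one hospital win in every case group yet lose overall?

Moderate: Bayview 11/23 = 47.8%, St. Luke's 22/59 = 37.3% → Bayview
Mild: Bayview 13/17 = 76.5%, St. Luke's 16/23 = 69.6% → Bayview
Critical: Bayview 51/275 = 18.5%, St. Luke's 26/204 = 12.7% → Bayview
Severe: Bayview 36/90 = 40.0%, St. Luke's 19/60 = 31.7% → Bayview
Overall: Bayview 111/405 = 27.4%, St. Luke's 83/346 = 24.0% → Bayview
Bayview wins overall and in every case group — no reversal.

No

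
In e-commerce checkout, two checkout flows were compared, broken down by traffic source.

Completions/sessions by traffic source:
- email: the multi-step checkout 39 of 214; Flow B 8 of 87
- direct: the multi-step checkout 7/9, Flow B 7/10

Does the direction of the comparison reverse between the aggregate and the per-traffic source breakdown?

No

Email: the multi-step checkout 39/214 = 18.2%, Flow B 8/87 = 9.2% → the multi-step checkout
Direct: the multi-step checkout 7/9 = 77.8%, Flow B 7/10 = 70.0% → the multi-step checkout
Overall: the multi-step checkout 46/223 = 20.6%, Flow B 15/97 = 15.5% → the multi-step checkout
The multi-step checkout wins overall and in every traffic group — no reversal.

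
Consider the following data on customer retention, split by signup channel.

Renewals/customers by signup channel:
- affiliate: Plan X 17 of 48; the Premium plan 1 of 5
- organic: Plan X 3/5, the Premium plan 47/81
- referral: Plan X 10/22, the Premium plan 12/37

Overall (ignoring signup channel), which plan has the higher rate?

the Premium plan

Affiliate: Plan X 17/48 = 35.4%, the Premium plan 1/5 = 20.0% → Plan X
Organic: Plan X 3/5 = 60.0%, the Premium plan 47/81 = 58.0% → Plan X
Referral: Plan X 10/22 = 45.5%, the Premium plan 12/37 = 32.4% → Plan X
Overall: Plan X 30/75 = 40.0%, the Premium plan 60/123 = 48.8% → the Premium plan
(Plan X wins every signup group but the Premium plan wins overall — Plan X's customers skew toward the low-rate affiliate group.)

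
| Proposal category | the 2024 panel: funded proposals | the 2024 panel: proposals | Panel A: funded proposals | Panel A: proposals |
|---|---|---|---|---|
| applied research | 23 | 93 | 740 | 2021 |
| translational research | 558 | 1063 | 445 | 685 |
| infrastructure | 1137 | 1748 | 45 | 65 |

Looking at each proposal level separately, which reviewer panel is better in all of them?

Applied research: the 2024 panel 23/93 = 24.7%, Panel A 740/2021 = 36.6% → Panel A
Translational research: the 2024 panel 558/1063 = 52.5%, Panel A 445/685 = 65.0% → Panel A
Infrastructure: the 2024 panel 1137/1748 = 65.0%, Panel A 45/65 = 69.2% → Panel A
Panel A has the higher rate in all 3 groups.

Panel A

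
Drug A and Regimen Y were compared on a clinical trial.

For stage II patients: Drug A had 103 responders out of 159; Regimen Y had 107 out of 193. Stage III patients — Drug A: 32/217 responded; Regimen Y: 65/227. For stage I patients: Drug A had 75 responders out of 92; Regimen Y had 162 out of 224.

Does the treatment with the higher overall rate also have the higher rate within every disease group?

Stage II: Drug A 103/159 = 64.8%, Regimen Y 107/193 = 55.4% → Drug A
Stage III: Drug A 32/217 = 14.7%, Regimen Y 65/227 = 28.6% → Regimen Y
Stage I: Drug A 75/92 = 81.5%, Regimen Y 162/224 = 72.3% → Drug A
Overall: Drug A 210/468 = 44.9%, Regimen Y 334/644 = 51.9% → Regimen Y
Neither sweeps: Drug A wins 2 of 3 groups, Regimen Y wins 1. Regimen Y wins overall but not every group — no Simpson reversal.

No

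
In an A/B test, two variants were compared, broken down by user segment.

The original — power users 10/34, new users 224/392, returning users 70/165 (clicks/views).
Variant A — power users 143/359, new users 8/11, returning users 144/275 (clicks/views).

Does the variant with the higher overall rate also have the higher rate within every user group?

No

Power users: the original 10/34 = 29.4%, Variant A 143/359 = 39.8% → Variant A
New users: the original 224/392 = 57.1%, Variant A 8/11 = 72.7% → Variant A
Returning users: the original 70/165 = 42.4%, Variant A 144/275 = 52.4% → Variant A
Overall: the original 304/591 = 51.4%, Variant A 295/645 = 45.7% → the original
Variant A wins each user group but the original wins overall — the comparison reverses. Variant A's views skew toward power users, which has a lower base rate.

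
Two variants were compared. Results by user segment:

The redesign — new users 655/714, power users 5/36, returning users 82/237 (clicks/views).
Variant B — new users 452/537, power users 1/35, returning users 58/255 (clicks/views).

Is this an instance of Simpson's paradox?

New users: the redesign 655/714 = 91.7%, Variant B 452/537 = 84.2% → the redesign
Power users: the redesign 5/36 = 13.9%, Variant B 1/35 = 2.9% → the redesign
Returning users: the redesign 82/237 = 34.6%, Variant B 58/255 = 22.7% → the redesign
Overall: the redesign 742/987 = 75.2%, Variant B 511/827 = 61.8% → the redesign
The redesign wins overall and in every user group — no reversal.

No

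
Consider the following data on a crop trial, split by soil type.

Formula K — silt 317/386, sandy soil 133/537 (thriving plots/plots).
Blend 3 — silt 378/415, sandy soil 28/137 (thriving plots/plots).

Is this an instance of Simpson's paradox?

Silt: Formula K 317/386 = 82.1%, Blend 3 378/415 = 91.1% → Blend 3
Sandy soil: Formula K 133/537 = 24.8%, Blend 3 28/137 = 20.4% → Formula K
Overall: Formula K 450/923 = 48.8%, Blend 3 406/552 = 73.6% → Blend 3
Neither sweeps: Formula K wins 1 of 2 groups, Blend 3 wins 1. Blend 3 wins overall but not every group — no Simpson reversal.

No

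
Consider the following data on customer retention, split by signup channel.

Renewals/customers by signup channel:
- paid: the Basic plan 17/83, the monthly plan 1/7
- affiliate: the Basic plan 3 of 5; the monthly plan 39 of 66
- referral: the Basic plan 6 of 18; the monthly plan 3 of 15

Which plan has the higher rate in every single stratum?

the Basic plan

Paid: the Basic plan 17/83 = 20.5%, the monthly plan 1/7 = 14.3% → the Basic plan
Affiliate: the Basic plan 3/5 = 60.0%, the monthly plan 39/66 = 59.1% → the Basic plan
Referral: the Basic plan 6/18 = 33.3%, the monthly plan 3/15 = 20.0% → the Basic plan
The Basic plan has the higher rate in all 3 groups.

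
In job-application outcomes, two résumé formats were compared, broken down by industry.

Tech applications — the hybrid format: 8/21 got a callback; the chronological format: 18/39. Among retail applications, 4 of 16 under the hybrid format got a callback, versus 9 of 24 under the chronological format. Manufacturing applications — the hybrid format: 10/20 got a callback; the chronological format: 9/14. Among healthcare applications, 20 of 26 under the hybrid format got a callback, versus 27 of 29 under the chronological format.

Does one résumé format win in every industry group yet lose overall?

No

Tech: the hybrid format 8/21 = 38.1%, the chronological format 18/39 = 46.2% → the chronological format
Retail: the hybrid format 4/16 = 25.0%, the chronological format 9/24 = 37.5% → the chronological format
Manufacturing: the hybrid format 10/20 = 50.0%, the chronological format 9/14 = 64.3% → the chronological format
Healthcare: the hybrid format 20/26 = 76.9%, the chronological format 27/29 = 93.1% → the chronological format
Overall: the hybrid format 42/83 = 50.6%, the chronological format 63/106 = 59.4% → the chronological format
The chronological format wins overall and in every industry group — no reversal.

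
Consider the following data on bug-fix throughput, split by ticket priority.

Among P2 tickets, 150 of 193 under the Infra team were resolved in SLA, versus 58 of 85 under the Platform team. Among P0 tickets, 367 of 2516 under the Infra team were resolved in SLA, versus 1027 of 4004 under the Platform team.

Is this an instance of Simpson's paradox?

No

P2: the Infra team 150/193 = 77.7%, the Platform team 58/85 = 68.2% → the Infra team
P0: the Infra team 367/2516 = 14.6%, the Platform team 1027/4004 = 25.6% → the Platform team
Overall: the Infra team 517/2709 = 19.1%, the Platform team 1085/4089 = 26.5% → the Platform team
Neither sweeps: the Infra team wins 1 of 2 groups, the Platform team wins 1. The Platform team wins overall but not every group — no Simpson reversal.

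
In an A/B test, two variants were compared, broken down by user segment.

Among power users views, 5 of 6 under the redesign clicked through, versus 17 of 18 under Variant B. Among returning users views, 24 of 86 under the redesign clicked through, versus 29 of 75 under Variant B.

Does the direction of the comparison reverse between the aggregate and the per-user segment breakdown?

No

Power users: the redesign 5/6 = 83.3%, Variant B 17/18 = 94.4% → Variant B
Returning users: the redesign 24/86 = 27.9%, Variant B 29/75 = 38.7% → Variant B
Overall: the redesign 29/92 = 31.5%, Variant B 46/93 = 49.5% → Variant B
Variant B wins overall and in every user group — no reversal.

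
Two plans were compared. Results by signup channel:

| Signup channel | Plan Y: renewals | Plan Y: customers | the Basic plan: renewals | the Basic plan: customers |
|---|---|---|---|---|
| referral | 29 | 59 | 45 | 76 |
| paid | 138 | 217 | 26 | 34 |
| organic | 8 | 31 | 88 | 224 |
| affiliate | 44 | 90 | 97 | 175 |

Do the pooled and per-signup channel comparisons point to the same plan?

No

Referral: Plan Y 29/59 = 49.2%, the Basic plan 45/76 = 59.2% → the Basic plan
Paid: Plan Y 138/217 = 63.6%, the Basic plan 26/34 = 76.5% → the Basic plan
Organic: Plan Y 8/31 = 25.8%, the Basic plan 88/224 = 39.3% → the Basic plan
Affiliate: Plan Y 44/90 = 48.9%, the Basic plan 97/175 = 55.4% → the Basic plan
Overall: Plan Y 219/397 = 55.2%, the Basic plan 256/509 = 50.3% → Plan Y
The Basic plan wins each signup group but Plan Y wins overall — the comparison reverses. The Basic plan's customers skew toward organic, which has a lower base rate.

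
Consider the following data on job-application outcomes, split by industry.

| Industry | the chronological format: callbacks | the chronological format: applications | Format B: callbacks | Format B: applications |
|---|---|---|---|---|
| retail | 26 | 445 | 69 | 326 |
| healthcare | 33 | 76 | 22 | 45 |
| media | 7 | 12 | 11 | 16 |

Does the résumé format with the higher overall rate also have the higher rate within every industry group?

Retail: the chronological format 26/445 = 5.8%, Format B 69/326 = 21.2% → Format B
Healthcare: the chronological format 33/76 = 43.4%, Format B 22/45 = 48.9% → Format B
Media: the chronological format 7/12 = 58.3%, Format B 11/16 = 68.8% → Format B
Overall: the chronological format 66/533 = 12.4%, Format B 102/387 = 26.4% → Format B
Format B wins overall and in every industry group — no reversal.

Yes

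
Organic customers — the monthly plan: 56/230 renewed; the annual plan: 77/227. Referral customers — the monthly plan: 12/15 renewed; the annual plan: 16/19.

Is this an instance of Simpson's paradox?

No

Organic: the monthly plan 56/230 = 24.3%, the annual plan 77/227 = 33.9% → the annual plan
Referral: the monthly plan 12/15 = 80.0%, the annual plan 16/19 = 84.2% → the annual plan
Overall: the monthly plan 68/245 = 27.8%, the annual plan 93/246 = 37.8% → the annual plan
The annual plan wins overall and in every signup group — no reversal.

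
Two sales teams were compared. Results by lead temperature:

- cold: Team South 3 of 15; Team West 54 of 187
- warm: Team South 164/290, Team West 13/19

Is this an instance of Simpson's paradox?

Cold: Team South 3/15 = 20.0%, Team West 54/187 = 28.9% → Team West
Warm: Team South 164/290 = 56.6%, Team West 13/19 = 68.4% → Team West
Overall: Team South 167/305 = 54.8%, Team West 67/206 = 32.5% → Team South
Team West wins each lead group but Team South wins overall — the comparison reverses. Team West's leads skew toward cold, which has a lower base rate.

Yes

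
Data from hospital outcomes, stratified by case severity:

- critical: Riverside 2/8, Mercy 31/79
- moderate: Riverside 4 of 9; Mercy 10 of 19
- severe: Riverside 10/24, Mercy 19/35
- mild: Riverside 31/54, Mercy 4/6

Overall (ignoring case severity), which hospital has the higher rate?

Critical: Riverside 2/8 = 25.0%, Mercy 31/79 = 39.2% → Mercy
Moderate: Riverside 4/9 = 44.4%, Mercy 10/19 = 52.6% → Mercy
Severe: Riverside 10/24 = 41.7%, Mercy 19/35 = 54.3% → Mercy
Mild: Riverside 31/54 = 57.4%, Mercy 4/6 = 66.7% → Mercy
Overall: Riverside 47/95 = 49.5%, Mercy 64/139 = 46.0% → Riverside
(Mercy wins every case group but Riverside wins overall — Mercy's patients skew toward the low-rate critical group.)

Riverside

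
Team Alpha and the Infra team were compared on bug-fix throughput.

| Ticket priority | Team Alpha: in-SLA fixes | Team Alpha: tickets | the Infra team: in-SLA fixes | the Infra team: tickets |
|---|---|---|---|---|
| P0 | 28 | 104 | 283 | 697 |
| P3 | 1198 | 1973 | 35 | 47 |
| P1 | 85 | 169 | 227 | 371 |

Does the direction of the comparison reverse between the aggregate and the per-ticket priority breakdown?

P0: Team Alpha 28/104 = 26.9%, the Infra team 283/697 = 40.6% → the Infra team
P3: Team Alpha 1198/1973 = 60.7%, the Infra team 35/47 = 74.5% → the Infra team
P1: Team Alpha 85/169 = 50.3%, the Infra team 227/371 = 61.2% → the Infra team
Overall: Team Alpha 1311/2246 = 58.4%, the Infra team 545/1115 = 48.9% → Team Alpha
The Infra team wins each ticket group but Team Alpha wins overall — the comparison reverses. The Infra team's tickets skew toward P0, which has a lower base rate.

Yes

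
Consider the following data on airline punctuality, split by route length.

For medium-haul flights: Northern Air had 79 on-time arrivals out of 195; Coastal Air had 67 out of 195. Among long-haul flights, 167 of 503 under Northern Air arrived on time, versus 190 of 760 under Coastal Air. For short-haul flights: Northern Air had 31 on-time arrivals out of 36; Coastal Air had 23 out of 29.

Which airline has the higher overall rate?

Medium-haul: Northern Air 79/195 = 40.5%, Coastal Air 67/195 = 34.4% → Northern Air
Long-haul: Northern Air 167/503 = 33.2%, Coastal Air 190/760 = 25.0% → Northern Air
Short-haul: Northern Air 31/36 = 86.1%, Coastal Air 23/29 = 79.3% → Northern Air
Overall: Northern Air 277/734 = 37.7%, Coastal Air 280/984 = 28.5% → Northern Air

Northern Air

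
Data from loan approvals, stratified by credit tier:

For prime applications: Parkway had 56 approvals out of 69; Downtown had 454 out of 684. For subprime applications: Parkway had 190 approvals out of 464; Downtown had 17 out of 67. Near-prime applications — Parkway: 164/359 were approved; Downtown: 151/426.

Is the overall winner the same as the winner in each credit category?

Prime: Parkway 56/69 = 81.2%, Downtown 454/684 = 66.4% → Parkway
Subprime: Parkway 190/464 = 40.9%, Downtown 17/67 = 25.4% → Parkway
Near-prime: Parkway 164/359 = 45.7%, Downtown 151/426 = 35.4% → Parkway
Overall: Parkway 410/892 = 46.0%, Downtown 622/1177 = 52.8% → Downtown
Parkway wins each credit group but Downtown wins overall — the comparison reverses. Parkway's applications skew toward subprime, which has a lower base rate.

No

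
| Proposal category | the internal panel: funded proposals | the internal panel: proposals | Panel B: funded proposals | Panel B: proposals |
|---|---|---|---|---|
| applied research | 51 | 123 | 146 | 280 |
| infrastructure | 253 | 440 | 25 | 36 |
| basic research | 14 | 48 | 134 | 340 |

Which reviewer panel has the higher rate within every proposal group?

Applied research: the internal panel 51/123 = 41.5%, Panel B 146/280 = 52.1% → Panel B
Infrastructure: the internal panel 253/440 = 57.5%, Panel B 25/36 = 69.4% → Panel B
Basic research: the internal panel 14/48 = 29.2%, Panel B 134/340 = 39.4% → Panel B
Panel B has the higher rate in all 3 groups.

Panel B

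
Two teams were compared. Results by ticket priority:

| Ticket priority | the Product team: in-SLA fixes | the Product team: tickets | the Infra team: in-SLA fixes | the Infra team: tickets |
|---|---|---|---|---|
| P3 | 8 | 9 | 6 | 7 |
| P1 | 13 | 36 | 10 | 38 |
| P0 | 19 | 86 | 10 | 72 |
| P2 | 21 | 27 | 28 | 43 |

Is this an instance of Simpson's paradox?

No

P3: the Product team 8/9 = 88.9%, the Infra team 6/7 = 85.7% → the Product team
P1: the Product team 13/36 = 36.1%, the Infra team 10/38 = 26.3% → the Product team
P0: the Product team 19/86 = 22.1%, the Infra team 10/72 = 13.9% → the Product team
P2: the Product team 21/27 = 77.8%, the Infra team 28/43 = 65.1% → the Product team
Overall: the Product team 61/158 = 38.6%, the Infra team 54/160 = 33.8% → the Product team
The Product team wins overall and in every ticket group — no reversal.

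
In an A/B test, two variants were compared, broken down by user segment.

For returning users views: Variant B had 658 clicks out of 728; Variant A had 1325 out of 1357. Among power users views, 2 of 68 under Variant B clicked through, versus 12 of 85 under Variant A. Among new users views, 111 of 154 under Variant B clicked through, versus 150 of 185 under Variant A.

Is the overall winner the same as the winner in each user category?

Returning users: Variant B 658/728 = 90.4%, Variant A 1325/1357 = 97.6% → Variant A
Power users: Variant B 2/68 = 2.9%, Variant A 12/85 = 14.1% → Variant A
New users: Variant B 111/154 = 72.1%, Variant A 150/185 = 81.1% → Variant A
Overall: Variant B 771/950 = 81.2%, Variant A 1487/1627 = 91.4% → Variant A
Variant A wins overall and in every user group — no reversal.

Yes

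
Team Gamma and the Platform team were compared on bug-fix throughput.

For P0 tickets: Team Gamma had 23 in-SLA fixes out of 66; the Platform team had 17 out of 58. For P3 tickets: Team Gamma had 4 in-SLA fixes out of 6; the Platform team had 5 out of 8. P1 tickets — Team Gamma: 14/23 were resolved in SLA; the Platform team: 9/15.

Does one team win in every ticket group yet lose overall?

No

P0: Team Gamma 23/66 = 34.8%, the Platform team 17/58 = 29.3% → Team Gamma
P3: Team Gamma 4/6 = 66.7%, the Platform team 5/8 = 62.5% → Team Gamma
P1: Team Gamma 14/23 = 60.9%, the Platform team 9/15 = 60.0% → Team Gamma
Overall: Team Gamma 41/95 = 43.2%, the Platform team 31/81 = 38.3% → Team Gamma
Team Gamma wins overall and in every ticket group — no reversal.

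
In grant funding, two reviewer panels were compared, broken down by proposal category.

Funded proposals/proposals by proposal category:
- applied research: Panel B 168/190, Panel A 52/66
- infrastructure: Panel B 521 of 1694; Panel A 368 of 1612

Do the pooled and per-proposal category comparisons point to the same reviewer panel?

Yes

Applied research: Panel B 168/190 = 88.4%, Panel A 52/66 = 78.8% → Panel B
Infrastructure: Panel B 521/1694 = 30.8%, Panel A 368/1612 = 22.8% → Panel B
Overall: Panel B 689/1884 = 36.6%, Panel A 420/1678 = 25.0% → Panel B
Panel B wins overall and in every proposal group — no reversal.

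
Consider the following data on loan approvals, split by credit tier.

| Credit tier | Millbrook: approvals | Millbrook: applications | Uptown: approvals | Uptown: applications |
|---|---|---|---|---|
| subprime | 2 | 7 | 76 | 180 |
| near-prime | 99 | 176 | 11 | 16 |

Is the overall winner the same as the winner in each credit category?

Subprime: Millbrook 2/7 = 28.6%, Uptown 76/180 = 42.2% → Uptown
Near-prime: Millbrook 99/176 = 56.2%, Uptown 11/16 = 68.8% → Uptown
Overall: Millbrook 101/183 = 55.2%, Uptown 87/196 = 44.4% → Millbrook
Uptown wins each credit group but Millbrook wins overall — the comparison reverses. Uptown's applications skew toward subprime, which has a lower base rate.

No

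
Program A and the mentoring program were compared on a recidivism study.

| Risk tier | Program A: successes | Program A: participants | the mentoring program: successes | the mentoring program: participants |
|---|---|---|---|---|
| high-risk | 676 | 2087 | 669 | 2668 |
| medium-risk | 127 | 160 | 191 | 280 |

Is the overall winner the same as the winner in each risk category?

Yes

High-risk: Program A 676/2087 = 32.4%, the mentoring program 669/2668 = 25.1% → Program A
Medium-risk: Program A 127/160 = 79.4%, the mentoring program 191/280 = 68.2% → Program A
Overall: Program A 803/2247 = 35.7%, the mentoring program 860/2948 = 29.2% → Program A
Program A wins overall and in every risk group — no reversal.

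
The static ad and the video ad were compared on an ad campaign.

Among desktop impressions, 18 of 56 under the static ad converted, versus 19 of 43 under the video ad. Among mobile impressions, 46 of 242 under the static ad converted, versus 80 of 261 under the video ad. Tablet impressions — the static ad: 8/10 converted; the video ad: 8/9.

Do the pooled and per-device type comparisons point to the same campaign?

Desktop: the static ad 18/56 = 32.1%, the video ad 19/43 = 44.2% → the video ad
Mobile: the static ad 46/242 = 19.0%, the video ad 80/261 = 30.7% → the video ad
Tablet: the static ad 8/10 = 80.0%, the video ad 8/9 = 88.9% → the video ad
Overall: the static ad 72/308 = 23.4%, the video ad 107/313 = 34.2% → the video ad
The video ad wins overall and in every device group — no reversal.

Yes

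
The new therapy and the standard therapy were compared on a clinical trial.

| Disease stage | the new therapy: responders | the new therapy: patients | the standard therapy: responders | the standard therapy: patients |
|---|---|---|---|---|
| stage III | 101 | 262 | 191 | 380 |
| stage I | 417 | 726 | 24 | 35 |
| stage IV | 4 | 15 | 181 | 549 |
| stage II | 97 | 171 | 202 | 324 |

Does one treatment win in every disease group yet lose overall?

Yes

Stage III: the new therapy 101/262 = 38.5%, the standard therapy 191/380 = 50.3% → the standard therapy
Stage I: the new therapy 417/726 = 57.4%, the standard therapy 24/35 = 68.6% → the standard therapy
Stage IV: the new therapy 4/15 = 26.7%, the standard therapy 181/549 = 33.0% → the standard therapy
Stage II: the new therapy 97/171 = 56.7%, the standard therapy 202/324 = 62.3% → the standard therapy
Overall: the new therapy 619/1174 = 52.7%, the standard therapy 598/1288 = 46.4% → the new therapy
The standard therapy wins each disease group but the new therapy wins overall — the comparison reverses. The standard therapy's patients skew toward stage IV, which has a lower base rate.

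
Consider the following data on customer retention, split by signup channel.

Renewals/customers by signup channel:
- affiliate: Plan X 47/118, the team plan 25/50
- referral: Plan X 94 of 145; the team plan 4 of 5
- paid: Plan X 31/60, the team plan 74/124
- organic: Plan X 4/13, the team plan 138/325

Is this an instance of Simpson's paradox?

Yes

Affiliate: Plan X 47/118 = 39.8%, the team plan 25/50 = 50.0% → the team plan
Referral: Plan X 94/145 = 64.8%, the team plan 4/5 = 80.0% → the team plan
Paid: Plan X 31/60 = 51.7%, the team plan 74/124 = 59.7% → the team plan
Organic: Plan X 4/13 = 30.8%, the team plan 138/325 = 42.5% → the team plan
Overall: Plan X 176/336 = 52.4%, the team plan 241/504 = 47.8% → Plan X
The team plan wins each signup group but Plan X wins overall — the comparison reverses. The team plan's customers skew toward organic, which has a lower base rate.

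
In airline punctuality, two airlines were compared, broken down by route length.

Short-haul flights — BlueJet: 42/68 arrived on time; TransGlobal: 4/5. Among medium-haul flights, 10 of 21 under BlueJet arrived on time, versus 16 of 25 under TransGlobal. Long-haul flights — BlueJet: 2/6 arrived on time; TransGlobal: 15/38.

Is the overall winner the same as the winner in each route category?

No

Short-haul: BlueJet 42/68 = 61.8%, TransGlobal 4/5 = 80.0% → TransGlobal
Medium-haul: BlueJet 10/21 = 47.6%, TransGlobal 16/25 = 64.0% → TransGlobal
Long-haul: BlueJet 2/6 = 33.3%, TransGlobal 15/38 = 39.5% → TransGlobal
Overall: BlueJet 54/95 = 56.8%, TransGlobal 35/68 = 51.5% → BlueJet
TransGlobal wins each route group but BlueJet wins overall — the comparison reverses. TransGlobal's flights skew toward long-haul, which has a lower base rate.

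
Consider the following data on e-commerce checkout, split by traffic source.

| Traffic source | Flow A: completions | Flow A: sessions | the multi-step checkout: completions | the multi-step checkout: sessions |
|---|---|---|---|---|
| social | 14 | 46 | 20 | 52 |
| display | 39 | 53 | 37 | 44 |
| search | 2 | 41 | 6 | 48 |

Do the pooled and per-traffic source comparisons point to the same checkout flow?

Social: Flow A 14/46 = 30.4%, the multi-step checkout 20/52 = 38.5% → the multi-step checkout
Display: Flow A 39/53 = 73.6%, the multi-step checkout 37/44 = 84.1% → the multi-step checkout
Search: Flow A 2/41 = 4.9%, the multi-step checkout 6/48 = 12.5% → the multi-step checkout
Overall: Flow A 55/140 = 39.3%, the multi-step checkout 63/144 = 43.8% → the multi-step checkout
The multi-step checkout wins overall and in every traffic group — no reversal.

Yes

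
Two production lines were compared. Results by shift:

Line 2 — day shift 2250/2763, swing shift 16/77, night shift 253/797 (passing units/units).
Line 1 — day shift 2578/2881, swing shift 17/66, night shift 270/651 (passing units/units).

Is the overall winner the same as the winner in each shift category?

Yes

Day shift: Line 2 2250/2763 = 81.4%, Line 1 2578/2881 = 89.5% → Line 1
Swing shift: Line 2 16/77 = 20.8%, Line 1 17/66 = 25.8% → Line 1
Night shift: Line 2 253/797 = 31.7%, Line 1 270/651 = 41.5% → Line 1
Overall: Line 2 2519/3637 = 69.3%, Line 1 2865/3598 = 79.6% → Line 1
Line 1 wins overall and in every shift group — no reversal.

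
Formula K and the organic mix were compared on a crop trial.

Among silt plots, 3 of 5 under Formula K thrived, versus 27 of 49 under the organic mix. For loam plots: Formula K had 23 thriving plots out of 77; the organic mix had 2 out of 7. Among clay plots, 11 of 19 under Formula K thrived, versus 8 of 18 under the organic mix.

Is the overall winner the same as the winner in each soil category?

Silt: Formula K 3/5 = 60.0%, the organic mix 27/49 = 55.1% → Formula K
Loam: Formula K 23/77 = 29.9%, the organic mix 2/7 = 28.6% → Formula K
Clay: Formula K 11/19 = 57.9%, the organic mix 8/18 = 44.4% → Formula K
Overall: Formula K 37/101 = 36.6%, the organic mix 37/74 = 50.0% → the organic mix
Formula K wins each soil group but the organic mix wins overall — the comparison reverses. Formula K's plots skew toward loam, which has a lower base rate.

No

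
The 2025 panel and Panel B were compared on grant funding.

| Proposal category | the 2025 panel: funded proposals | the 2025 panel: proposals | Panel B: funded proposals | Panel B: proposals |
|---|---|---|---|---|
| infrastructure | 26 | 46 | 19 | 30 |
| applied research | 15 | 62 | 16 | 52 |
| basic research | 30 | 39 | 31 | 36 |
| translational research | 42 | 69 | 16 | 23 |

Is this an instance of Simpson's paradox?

Infrastructure: the 2025 panel 26/46 = 56.5%, Panel B 19/30 = 63.3% → Panel B
Applied research: the 2025 panel 15/62 = 24.2%, Panel B 16/52 = 30.8% → Panel B
Basic research: the 2025 panel 30/39 = 76.9%, Panel B 31/36 = 86.1% → Panel B
Translational research: the 2025 panel 42/69 = 60.9%, Panel B 16/23 = 69.6% → Panel B
Overall: the 2025 panel 113/216 = 52.3%, Panel B 82/141 = 58.2% → Panel B
Panel B wins overall and in every proposal group — no reversal.

No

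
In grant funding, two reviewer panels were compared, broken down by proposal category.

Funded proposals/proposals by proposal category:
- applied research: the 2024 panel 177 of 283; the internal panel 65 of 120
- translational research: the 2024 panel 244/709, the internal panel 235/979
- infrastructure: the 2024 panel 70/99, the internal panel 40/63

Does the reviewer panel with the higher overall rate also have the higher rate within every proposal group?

Yes

Applied research: the 2024 panel 177/283 = 62.5%, the internal panel 65/120 = 54.2% → the 2024 panel
Translational research: the 2024 panel 244/709 = 34.4%, the internal panel 235/979 = 24.0% → the 2024 panel
Infrastructure: the 2024 panel 70/99 = 70.7%, the internal panel 40/63 = 63.5% → the 2024 panel
Overall: the 2024 panel 491/1091 = 45.0%, the internal panel 340/1162 = 29.3% → the 2024 panel
The 2024 panel wins overall and in every proposal group — no reversal.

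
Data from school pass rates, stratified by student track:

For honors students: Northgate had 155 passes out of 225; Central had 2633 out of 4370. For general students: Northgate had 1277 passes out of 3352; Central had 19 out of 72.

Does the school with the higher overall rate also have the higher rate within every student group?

Honors: Northgate 155/225 = 68.9%, Central 2633/4370 = 60.3% → Northgate
General: Northgate 1277/3352 = 38.1%, Central 19/72 = 26.4% → Northgate
Overall: Northgate 1432/3577 = 40.0%, Central 2652/4442 = 59.7% → Central
Northgate wins each student group but Central wins overall — the comparison reverses. Northgate's students skew toward general, which has a lower base rate.

No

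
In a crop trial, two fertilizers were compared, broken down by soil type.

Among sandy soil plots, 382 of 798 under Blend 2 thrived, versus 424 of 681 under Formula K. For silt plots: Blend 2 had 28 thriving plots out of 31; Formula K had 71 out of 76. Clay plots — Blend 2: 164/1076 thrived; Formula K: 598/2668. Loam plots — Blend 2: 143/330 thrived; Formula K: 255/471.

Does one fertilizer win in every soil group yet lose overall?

Sandy soil: Blend 2 382/798 = 47.9%, Formula K 424/681 = 62.3% → Formula K
Silt: Blend 2 28/31 = 90.3%, Formula K 71/76 = 93.4% → Formula K
Clay: Blend 2 164/1076 = 15.2%, Formula K 598/2668 = 22.4% → Formula K
Loam: Blend 2 143/330 = 43.3%, Formula K 255/471 = 54.1% → Formula K
Overall: Blend 2 717/2235 = 32.1%, Formula K 1348/3896 = 34.6% → Formula K
Formula K wins overall and in every soil group — no reversal.

No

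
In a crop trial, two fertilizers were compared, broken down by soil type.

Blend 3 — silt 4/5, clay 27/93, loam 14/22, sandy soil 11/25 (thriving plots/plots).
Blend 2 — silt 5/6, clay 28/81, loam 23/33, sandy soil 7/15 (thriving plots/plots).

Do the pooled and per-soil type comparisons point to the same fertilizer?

Silt: Blend 3 4/5 = 80.0%, Blend 2 5/6 = 83.3% → Blend 2
Clay: Blend 3 27/93 = 29.0%, Blend 2 28/81 = 34.6% → Blend 2
Loam: Blend 3 14/22 = 63.6%, Blend 2 23/33 = 69.7% → Blend 2
Sandy soil: Blend 3 11/25 = 44.0%, Blend 2 7/15 = 46.7% → Blend 2
Overall: Blend 3 56/145 = 38.6%, Blend 2 63/135 = 46.7% → Blend 2
Blend 2 wins overall and in every soil group — no reversal.

Yes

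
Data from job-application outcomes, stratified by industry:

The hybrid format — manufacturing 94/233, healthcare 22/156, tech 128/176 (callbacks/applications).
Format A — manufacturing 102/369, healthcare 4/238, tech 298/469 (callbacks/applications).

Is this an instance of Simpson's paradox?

No

Manufacturing: the hybrid format 94/233 = 40.3%, Format A 102/369 = 27.6% → the hybrid format
Healthcare: the hybrid format 22/156 = 14.1%, Format A 4/238 = 1.7% → the hybrid format
Tech: the hybrid format 128/176 = 72.7%, Format A 298/469 = 63.5% → the hybrid format
Overall: the hybrid format 244/565 = 43.2%, Format A 404/1076 = 37.5% → the hybrid format
The hybrid format wins overall and in every industry group — no reversal.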